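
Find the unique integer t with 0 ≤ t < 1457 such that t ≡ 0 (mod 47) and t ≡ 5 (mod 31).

47⁻¹ mod 31: 47·2 ≡ 1 (mod 31), so 47⁻¹ ≡ 2.
t = 0 + 47·((5 − 0)·2 mod 31) = 0 + 47·10 = 470.

470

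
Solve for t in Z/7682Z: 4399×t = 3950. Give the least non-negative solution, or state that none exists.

3380

gcd(4399, 7682) = 1, so a unique solution mod 7682 exists.
4399⁻¹ ≡ 6973 (mod 7682).
t ≡ 6973×3950 ≡ 3380 (mod 7682).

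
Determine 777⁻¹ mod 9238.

Apply the Euclidean algorithm and back-substitute:
9238 = 11·777 + 691
777 = 1·691 + 86
691 = 8·86 + 3
86 = 28·3 + 2
3 = 1·2 + 1
2 = 2·1 + 0
gcd(777, 9238) = 1, so the inverse exists.
Bézout: 1 = 262·9238 − 3115·777.
So 777⁻¹ ≡ −3115 ≡ 6123 (mod 9238).

6123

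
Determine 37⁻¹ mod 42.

25

42 = 1×37 + 5
37 = 7×5 + 2
5 = 2×2 + 1
2 = 2×1 + 0
gcd(37, 42) = 1, so the inverse exists.
Back-substitute for 1:
1 = 1×5 − 2×2
  = −2×37 + 15×5
  = 15×42 − 17×37
So 37⁻¹ ≡ −17 ≡ 25 (mod 42).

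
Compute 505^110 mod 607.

Using repeated squaring:
505^1 ≡ 505 (mod 607)
505^2 ≡ 505^2 = 255025 ≡ 85 (mod 607)
505^4 ≡ 85^2 = 7225 ≡ 548 (mod 607)
505^8 ≡ 548^2 = 300304 ≡ 446 (mod 607)
505^16 ≡ 446^2 = 198916 ≡ 427 (mod 607)
505^32 ≡ 427^2 = 182329 ≡ 229 (mod 607)
505^64 ≡ 229^2 = 52441 ≡ 239 (mod 607)
505^110 = 505^64 × 505^32 × 505^8 × 505^4 × 505^2 ≡ 239 × 229 × 446 × 548 × 85 (mod 607).
Accumulate the product:
239 × 229 = 54731 ≡ 101
101 × 446 = 45046 ≡ 128
128 × 548 = 70144 ≡ 339
339 × 85 = 28815 ≡ 286

286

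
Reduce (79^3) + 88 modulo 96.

(79)^3 ≡ 79 (mod 96)
79 + 88 = 167 ≡ 71 (mod 96)

71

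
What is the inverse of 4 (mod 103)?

26

Apply the Euclidean algorithm and back-substitute:
103 = 25×4 + 3
4 = 1×3 + 1
3 = 3×1 + 0
gcd(4, 103) = 1, so the inverse exists.
Back-substitute for 1:
1 = 1×4 − 1×3
  = −1×103 + 26×4
So 4⁻¹ ≡ 26 (mod 103).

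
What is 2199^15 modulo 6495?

15 in binary is 1111, i.e. 15 = 8 + 4 + 2 + 1.
2199^1 ≡ 2199 (mod 6495)
2199^2 ≡ 2199^2 = 4835601 ≡ 3321 (mod 6495)
2199^4 ≡ 3321^2 = 11029041 ≡ 531 (mod 6495)
2199^8 ≡ 531^2 = 281961 ≡ 2676 (mod 6495)
2199^15 = 2199^8 * 2199^4 * 2199^2 * 2199^1 ≡ 2676 * 531 * 3321 * 2199 (mod 6495).
Accumulate the product:
2676 * 531 = 1420956 ≡ 5046
5046 * 3321 = 16757766 ≡ 666
666 * 2199 = 1464534 ≡ 3159

3159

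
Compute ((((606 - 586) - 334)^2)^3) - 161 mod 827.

256

606 - 586 = 20
20 - 334 = -314 ≡ 513 (mod 827)
(513)^2 ≡ 183 (mod 827)
(183)^3 ≡ 417 (mod 827)
417 - 161 = 256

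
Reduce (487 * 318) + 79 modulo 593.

172

487 * 318 = 154866 ≡ 93 (mod 593)
93 + 79 = 172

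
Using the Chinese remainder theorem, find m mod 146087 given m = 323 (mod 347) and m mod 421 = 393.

82909

347⁻¹ mod 421: 347·256 ≡ 1 (mod 421), so 347⁻¹ ≡ 256.
m = 323 + 347·((393 − 323)·256 mod 421) = 323 + 347·238 = 82909.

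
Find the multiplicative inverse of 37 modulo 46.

Run the extended Euclidean algorithm:
46 = 1×37 + 9
37 = 4×9 + 1
9 = 9×1 + 0
gcd(37, 46) = 1, so the inverse exists.
Bézout: 1 = −4×46 + 5×37.
So 37⁻¹ ≡ 5 (mod 46).

5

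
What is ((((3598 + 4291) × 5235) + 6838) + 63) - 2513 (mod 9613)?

5855

3598 + 4291 = 7889
7889 × 5235 = 41298915 ≡ 1467 (mod 9613)
1467 + 6838 = 8305
8305 + 63 = 8368
8368 - 2513 = 5855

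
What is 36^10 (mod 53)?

10

Using repeated squaring:
10 in binary is 1010, i.e. 10 = 8 + 2.
36^1 ≡ 36 (mod 53)
36^2 ≡ 36^2 = 1296 ≡ 24 (mod 53)
36^4 ≡ 24^2 = 576 ≡ 46 (mod 53)
36^8 ≡ 46^2 = 2116 ≡ 49 (mod 53)
36^10 = 36^8 * 36^2 ≡ 49 * 24 (mod 53).
49 * 24 = 1176 ≡ 10 (mod 53).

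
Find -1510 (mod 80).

-1510 = -19*80 + 10, so -1510 ≡ 10 (mod 80).

10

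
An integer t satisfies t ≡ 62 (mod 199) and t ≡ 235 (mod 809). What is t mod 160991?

1853

199⁻¹ mod 809: 199*622 ≡ 1 (mod 809), so 199⁻¹ ≡ 622.
t = 62 + 199*((235 − 62)*622 mod 809) = 62 + 199*9 = 1853.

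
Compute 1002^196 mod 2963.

2860

Using repeated squaring:
196 in binary is 11000100, i.e. 196 = 128 + 64 + 4.
1002^1 ≡ 1002 (mod 2963)
1002^2 ≡ 1002^2 = 1004004 ≡ 2510 (mod 2963)
1002^4 ≡ 2510^2 = 6300100 ≡ 762 (mod 2963)
1002^8 ≡ 762^2 = 580644 ≡ 2859 (mod 2963)
1002^16 ≡ 2859^2 = 8173881 ≡ 1927 (mod 2963)
1002^32 ≡ 1927^2 = 3713329 ≡ 690 (mod 2963)
1002^64 ≡ 690^2 = 476100 ≡ 2020 (mod 2963)
1002^128 ≡ 2020^2 = 4080400 ≡ 349 (mod 2963)
1002^196 = 1002^128 * 1002^64 * 1002^4 ≡ 349 * 2020 * 762 (mod 2963).
Accumulate the product:
349 * 2020 = 704980 ≡ 2749
2749 * 762 = 2094738 ≡ 2860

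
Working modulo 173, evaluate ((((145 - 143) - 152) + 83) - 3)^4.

22

145 - 143 = 2
2 - 152 = -150 ≡ 23 (mod 173)
23 + 83 = 106
106 - 3 = 103
(103)^4 ≡ 22 (mod 173)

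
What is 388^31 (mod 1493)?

856

Using repeated squaring:
31 in binary is 11111, i.e. 31 = 16 + 8 + 4 + 2 + 1.
388^1 ≡ 388 (mod 1493)
388^2 ≡ 388^2 = 150544 ≡ 1244 (mod 1493)
388^4 ≡ 1244^2 = 1547536 ≡ 788 (mod 1493)
388^8 ≡ 788^2 = 620944 ≡ 1349 (mod 1493)
388^16 ≡ 1349^2 = 1819801 ≡ 1327 (mod 1493)
388^31 = 388^16 × 388^8 × 388^4 × 388^2 × 388^1 ≡ 1327 × 1349 × 788 × 1244 × 388 (mod 1493).
Accumulate the product:
1327 × 1349 = 1790123 ≡ 16
16 × 788 = 12608 ≡ 664
664 × 1244 = 826016 ≡ 387
387 × 388 = 150156 ≡ 856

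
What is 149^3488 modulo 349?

Compute successive squares:
149^1 ≡ 149 (mod 349)
149^2 ≡ 149^2 = 22201 ≡ 214 (mod 349)
149^4 ≡ 214^2 = 45796 ≡ 77 (mod 349)
149^8 ≡ 77^2 = 5929 ≡ 345 (mod 349)
149^16 ≡ 345^2 = 119025 ≡ 16 (mod 349)
149^32 ≡ 16^2 = 256 (mod 349)
149^64 ≡ 256^2 = 65536 ≡ 273 (mod 349)
149^128 ≡ 273^2 = 74529 ≡ 192 (mod 349)
149^256 ≡ 192^2 = 36864 ≡ 219 (mod 349)
149^512 ≡ 219^2 = 47961 ≡ 148 (mod 349)
149^1024 ≡ 148^2 = 21904 ≡ 266 (mod 349)
149^2048 ≡ 266^2 = 70756 ≡ 258 (mod 349)
149^3488 = 149^2048 × 149^1024 × 149^256 × 149^128 × 149^32 ≡ 258 × 266 × 219 × 192 × 256 (mod 349).
Accumulate the product:
258 × 266 = 68628 ≡ 224
224 × 219 = 49056 ≡ 196
196 × 192 = 37632 ≡ 289
289 × 256 = 73984 ≡ 345

345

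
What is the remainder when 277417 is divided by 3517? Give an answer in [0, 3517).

3091

277417 = 78·3517 + 3091, so 277417 ≡ 3091 (mod 3517).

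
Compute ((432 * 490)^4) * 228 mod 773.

694

432 * 490 = 211680 ≡ 651 (mod 773)
(651)^4 ≡ 159 (mod 773)
159 * 228 = 36252 ≡ 694 (mod 773)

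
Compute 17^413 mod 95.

By square-and-multiply:
413 in binary is 110011101, i.e. 413 = 256 + 128 + 16 + 8 + 4 + 1.
17^1 ≡ 17 (mod 95)
17^2 ≡ 17^2 = 289 ≡ 4 (mod 95)
17^4 ≡ 4^2 = 16 (mod 95)
17^8 ≡ 16^2 = 256 ≡ 66 (mod 95)
17^16 ≡ 66^2 = 4356 ≡ 81 (mod 95)
17^32 ≡ 81^2 = 6561 ≡ 6 (mod 95)
17^64 ≡ 6^2 = 36 (mod 95)
17^128 ≡ 36^2 = 1296 ≡ 61 (mod 95)
17^256 ≡ 61^2 = 3721 ≡ 16 (mod 95)
17^413 = 17^256 · 17^128 · 17^16 · 17^8 · 17^4 · 17^1 ≡ 16 · 61 · 81 · 66 · 16 · 17 (mod 95).
Accumulate the product:
16 · 61 = 976 ≡ 26
26 · 81 = 2106 ≡ 16
16 · 66 = 1056 ≡ 11
11 · 16 = 176 ≡ 81
81 · 17 = 1377 ≡ 47

47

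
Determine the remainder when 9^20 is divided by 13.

3

9^1 ≡ 9 (mod 13)
9^2 ≡ 9^2 = 81 ≡ 3 (mod 13)
9^4 ≡ 3^2 = 9 (mod 13)
9^8 ≡ 9^2 = 81 ≡ 3 (mod 13)
9^16 ≡ 3^2 = 9 (mod 13)
9^20 = 9^16 × 9^4 ≡ 9 × 9 (mod 13).
9 × 9 = 81 ≡ 3 (mod 13).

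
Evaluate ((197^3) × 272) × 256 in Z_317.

77

(197)^3 ≡ 284 (mod 317)
284 × 272 = 77248 ≡ 217 (mod 317)
217 × 256 = 55552 ≡ 77 (mod 317)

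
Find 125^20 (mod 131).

125^1 ≡ 125 (mod 131)
125^2 ≡ 125^2 = 15625 ≡ 36 (mod 131)
125^4 ≡ 36^2 = 1296 ≡ 117 (mod 131)
125^8 ≡ 117^2 = 13689 ≡ 65 (mod 131)
125^16 ≡ 65^2 = 4225 ≡ 33 (mod 131)
125^20 = 125^16 × 125^4 ≡ 33 × 117 (mod 131).
33 × 117 = 3861 ≡ 62 (mod 131).

62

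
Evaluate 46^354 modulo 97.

79

46^1 ≡ 46 (mod 97)
46^2 ≡ 46^2 = 2116 ≡ 79 (mod 97)
46^4 ≡ 79^2 = 6241 ≡ 33 (mod 97)
46^8 ≡ 33^2 = 1089 ≡ 22 (mod 97)
46^16 ≡ 22^2 = 484 ≡ 96 (mod 97)
46^32 ≡ 96^2 = 9216 ≡ 1 (mod 97)
46^64 ≡ 1^2 = 1 (mod 97)
46^128 ≡ 1^2 = 1 (mod 97)
46^256 ≡ 1^2 = 1 (mod 97)
46^354 = 46^256 × 46^64 × 46^32 × 46^2 ≡ 1 × 1 × 1 × 79 (mod 97).
Accumulate the product:
1 × 1 = 1
1 × 1 = 1
1 × 79 = 79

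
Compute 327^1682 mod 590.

1682 in binary is 11010010010, i.e. 1682 = 1024 + 512 + 128 + 16 + 2.
327^1 ≡ 327 (mod 590)
327^2 ≡ 327^2 = 106929 ≡ 139 (mod 590)
327^4 ≡ 139^2 = 19321 ≡ 441 (mod 590)
327^8 ≡ 441^2 = 194481 ≡ 371 (mod 590)
327^16 ≡ 371^2 = 137641 ≡ 171 (mod 590)
327^32 ≡ 171^2 = 29241 ≡ 331 (mod 590)
327^64 ≡ 331^2 = 109561 ≡ 411 (mod 590)
327^128 ≡ 411^2 = 168921 ≡ 181 (mod 590)
327^256 ≡ 181^2 = 32761 ≡ 311 (mod 590)
327^512 ≡ 311^2 = 96721 ≡ 551 (mod 590)
327^1024 ≡ 551^2 = 303601 ≡ 341 (mod 590)
327^1682 = 327^1024 × 327^512 × 327^128 × 327^16 × 327^2 ≡ 341 × 551 × 181 × 171 × 139 (mod 590).
Accumulate the product:
341 × 551 = 187891 ≡ 271
271 × 181 = 49051 ≡ 81
81 × 171 = 13851 ≡ 281
281 × 139 = 39059 ≡ 119

119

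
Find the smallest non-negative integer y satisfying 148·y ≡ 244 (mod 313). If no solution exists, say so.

gcd(148, 313) = 1, so a unique solution mod 313 exists.
148⁻¹ ≡ 184 (mod 313).
y ≡ 184·244 ≡ 137 (mod 313).

137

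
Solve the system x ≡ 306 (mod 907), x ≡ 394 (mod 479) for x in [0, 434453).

907⁻¹ mod 479: 907*216 ≡ 1 (mod 479), so 907⁻¹ ≡ 216.
x = 306 + 907*((394 − 306)*216 mod 479) = 306 + 907*327 = 296895.
Check: 296895 mod 907 = 306, 296895 mod 479 = 394. ✓

296895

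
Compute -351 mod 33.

12

-351 = -11·33 + 12, so -351 ≡ 12 (mod 33).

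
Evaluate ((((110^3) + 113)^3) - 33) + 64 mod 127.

81

(110)^3 ≡ 40 (mod 127)
40 + 113 = 153 ≡ 26 (mod 127)
(26)^3 ≡ 50 (mod 127)
50 - 33 = 17
17 + 64 = 81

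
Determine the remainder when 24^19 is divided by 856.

Compute successive squares:
24^1 ≡ 24 (mod 856)
24^2 ≡ 24^2 = 576 (mod 856)
24^4 ≡ 576^2 = 331776 ≡ 504 (mod 856)
24^8 ≡ 504^2 = 254016 ≡ 640 (mod 856)
24^16 ≡ 640^2 = 409600 ≡ 432 (mod 856)
24^19 = 24^16 · 24^2 · 24^1 ≡ 432 · 576 · 24 (mod 856).
Accumulate the product:
432 · 576 = 248832 ≡ 592
592 · 24 = 14208 ≡ 512

512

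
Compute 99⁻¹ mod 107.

40

By the extended Euclidean algorithm:
107 = 1*99 + 8
99 = 12*8 + 3
8 = 2*3 + 2
3 = 1*2 + 1
2 = 2*1 + 0
gcd(99, 107) = 1, so the inverse exists.
Back-substitute for 1:
1 = 1*3 − 1*2
  = −1*8 + 3*3
  = 3*99 − 37*8
  = −37*107 + 40*99
So 99⁻¹ ≡ 40 (mod 107).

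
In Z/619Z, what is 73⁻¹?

212

Run the extended Euclidean algorithm:
619 = 8*73 + 35
73 = 2*35 + 3
35 = 11*3 + 2
3 = 1*2 + 1
2 = 2*1 + 0
gcd(73, 619) = 1, so the inverse exists.
Back-substitute for 1:
1 = 1*3 − 1*2
  = −1*35 + 12*3
  = 12*73 − 25*35
  = −25*619 + 212*73
So 73⁻¹ ≡ 212 (mod 619).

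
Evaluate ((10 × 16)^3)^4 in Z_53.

10 × 16 = 160 ≡ 1 (mod 53)
(1)^3 ≡ 1 (mod 53)
(1)^4 ≡ 1 (mod 53)

1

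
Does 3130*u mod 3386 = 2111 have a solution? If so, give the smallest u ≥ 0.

no solution

gcd(3130, 3386) = 2, and 2 does not divide 2111.
So the congruence has no solution.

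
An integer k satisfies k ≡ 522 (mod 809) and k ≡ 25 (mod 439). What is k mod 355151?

88703

809⁻¹ mod 439: 809·369 ≡ 1 (mod 439), so 809⁻¹ ≡ 369.
k = 522 + 809·((25 − 522)·369 mod 439) = 522 + 809·109 = 88703.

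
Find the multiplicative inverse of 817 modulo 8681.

5759

By the extended Euclidean algorithm:
8681 = 10×817 + 511
817 = 1×511 + 306
511 = 1×306 + 205
306 = 1×205 + 101
205 = 2×101 + 3
101 = 33×3 + 2
3 = 1×2 + 1
2 = 2×1 + 0
gcd(817, 8681) = 1, so the inverse exists.
Back-substitute for 1:
1 = 1×3 − 1×2
  = −1×101 + 34×3
  = 34×205 − 69×101
  = −69×306 + 103×205
  = 103×511 − 172×306
  = −172×817 + 275×511
  = 275×8681 − 2922×817
So 817⁻¹ ≡ −2922 ≡ 5759 (mod 8681).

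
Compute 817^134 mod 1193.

206

By square-and-multiply:
134 in binary is 10000110, i.e. 134 = 128 + 4 + 2.
817^1 ≡ 817 (mod 1193)
817^2 ≡ 817^2 = 667489 ≡ 602 (mod 1193)
817^4 ≡ 602^2 = 362404 ≡ 925 (mod 1193)
817^8 ≡ 925^2 = 855625 ≡ 244 (mod 1193)
817^16 ≡ 244^2 = 59536 ≡ 1079 (mod 1193)
817^32 ≡ 1079^2 = 1164241 ≡ 1066 (mod 1193)
817^64 ≡ 1066^2 = 1136356 ≡ 620 (mod 1193)
817^128 ≡ 620^2 = 384400 ≡ 254 (mod 1193)
817^134 = 817^128 * 817^4 * 817^2 ≡ 254 * 925 * 602 (mod 1193).
Accumulate the product:
254 * 925 = 234950 ≡ 1122
1122 * 602 = 675444 ≡ 206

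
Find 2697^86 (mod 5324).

Compute successive squares:
86 in binary is 1010110, i.e. 86 = 64 + 16 + 4 + 2.
2697^1 ≡ 2697 (mod 5324)
2697^2 ≡ 2697^2 = 7273809 ≡ 1225 (mod 5324)
2697^4 ≡ 1225^2 = 1500625 ≡ 4581 (mod 5324)
2697^8 ≡ 4581^2 = 20985561 ≡ 3677 (mod 5324)
2697^16 ≡ 3677^2 = 13520329 ≡ 2693 (mod 5324)
2697^32 ≡ 2693^2 = 7252249 ≡ 961 (mod 5324)
2697^64 ≡ 961^2 = 923521 ≡ 2469 (mod 5324)
2697^86 = 2697^64 * 2697^16 * 2697^4 * 2697^2 ≡ 2469 * 2693 * 4581 * 1225 (mod 5324).
Accumulate the product:
2469 * 2693 = 6649017 ≡ 4665
4665 * 4581 = 21370365 ≡ 5153
5153 * 1225 = 6312425 ≡ 3485

3485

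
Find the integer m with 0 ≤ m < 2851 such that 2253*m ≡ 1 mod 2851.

1969

Run the extended Euclidean algorithm:
2851 = 1×2253 + 598
2253 = 3×598 + 459
598 = 1×459 + 139
459 = 3×139 + 42
139 = 3×42 + 13
42 = 3×13 + 3
13 = 4×3 + 1
3 = 3×1 + 0
gcd(2253, 2851) = 1, so the inverse exists.
Back-substitute for 1:
1 = 1×13 − 4×3
  = −4×42 + 13×13
  = 13×139 − 43×42
  = −43×459 + 142×139
  = 142×598 − 185×459
  = −185×2253 + 697×598
  = 697×2851 − 882×2253
So 2253⁻¹ ≡ −882 ≡ 1969 (mod 2851).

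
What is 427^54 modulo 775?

By square-and-multiply:
54 in binary is 110110, i.e. 54 = 32 + 16 + 4 + 2.
427^1 ≡ 427 (mod 775)
427^2 ≡ 427^2 = 182329 ≡ 204 (mod 775)
427^4 ≡ 204^2 = 41616 ≡ 541 (mod 775)
427^8 ≡ 541^2 = 292681 ≡ 506 (mod 775)
427^16 ≡ 506^2 = 256036 ≡ 286 (mod 775)
427^32 ≡ 286^2 = 81796 ≡ 421 (mod 775)
427^54 = 427^32 * 427^16 * 427^4 * 427^2 ≡ 421 * 286 * 541 * 204 (mod 775).
Accumulate the product:
421 * 286 = 120406 ≡ 281
281 * 541 = 152021 ≡ 121
121 * 204 = 24684 ≡ 659

659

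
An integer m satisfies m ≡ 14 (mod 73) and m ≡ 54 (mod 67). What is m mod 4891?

73⁻¹ mod 67: 73·56 ≡ 1 (mod 67), so 73⁻¹ ≡ 56.
m = 14 + 73·((54 − 14)·56 mod 67) = 14 + 73·29 = 2131.

2131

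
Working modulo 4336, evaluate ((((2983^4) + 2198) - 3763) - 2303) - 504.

(2983)^4 ≡ 4081 (mod 4336)
4081 + 2198 = 6279 ≡ 1943 (mod 4336)
1943 - 3763 = -1820 ≡ 2516 (mod 4336)
2516 - 2303 = 213
213 - 504 = -291 ≡ 4045 (mod 4336)

4045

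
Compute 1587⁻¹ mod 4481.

4433

4481 = 2·1587 + 1307
1587 = 1·1307 + 280
1307 = 4·280 + 187
280 = 1·187 + 93
187 = 2·93 + 1
93 = 93·1 + 0
gcd(1587, 4481) = 1, so the inverse exists.
Bézout: 1 = 17·4481 − 48·1587.
So 1587⁻¹ ≡ −48 ≡ 4433 (mod 4481).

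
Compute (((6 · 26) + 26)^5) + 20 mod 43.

2

6 · 26 = 156 ≡ 27 (mod 43)
27 + 26 = 53 ≡ 10 (mod 43)
(10)^5 ≡ 25 (mod 43)
25 + 20 = 45 ≡ 2 (mod 43)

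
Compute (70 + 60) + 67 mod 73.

51

70 + 60 = 130 ≡ 57 (mod 73)
57 + 67 = 124 ≡ 51 (mod 73)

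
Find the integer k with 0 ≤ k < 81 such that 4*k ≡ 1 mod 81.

81 = 20×4 + 1
4 = 4×1 + 0
gcd(4, 81) = 1, so the inverse exists.
Bézout: 1 = 1×81 − 20×4.
So 4⁻¹ ≡ −20 ≡ 61 (mod 81).

61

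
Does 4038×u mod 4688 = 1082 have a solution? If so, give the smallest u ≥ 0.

gcd(4038, 4688) = 2, and 2 | 1082, so solutions exist.
Divide through by 2: 2019×u = 541 (mod 2344).
2019⁻¹ ≡ 1291 (mod 2344).
u ≡ 1291×541 ≡ 2263 (mod 2344).
The smallest non-negative solution is u = 2263.

2263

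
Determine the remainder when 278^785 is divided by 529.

278^1 ≡ 278 (mod 529)
278^2 ≡ 278^2 = 77284 ≡ 50 (mod 529)
278^4 ≡ 50^2 = 2500 ≡ 384 (mod 529)
278^8 ≡ 384^2 = 147456 ≡ 394 (mod 529)
278^16 ≡ 394^2 = 155236 ≡ 239 (mod 529)
278^32 ≡ 239^2 = 57121 ≡ 518 (mod 529)
278^64 ≡ 518^2 = 268324 ≡ 121 (mod 529)
278^128 ≡ 121^2 = 14641 ≡ 358 (mod 529)
278^256 ≡ 358^2 = 128164 ≡ 146 (mod 529)
278^512 ≡ 146^2 = 21316 ≡ 156 (mod 529)
278^785 = 278^512 × 278^256 × 278^16 × 278^1 ≡ 156 × 146 × 239 × 278 (mod 529).
Accumulate the product:
156 × 146 = 22776 ≡ 29
29 × 239 = 6931 ≡ 54
54 × 278 = 15012 ≡ 200

200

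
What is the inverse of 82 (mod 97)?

84

By the extended Euclidean algorithm:
97 = 1·82 + 15
82 = 5·15 + 7
15 = 2·7 + 1
7 = 7·1 + 0
gcd(82, 97) = 1, so the inverse exists.
Back-substitute for 1:
1 = 1·15 − 2·7
  = −2·82 + 11·15
  = 11·97 − 13·82
So 82⁻¹ ≡ −13 ≡ 84 (mod 97).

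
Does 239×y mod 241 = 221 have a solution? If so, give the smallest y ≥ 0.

gcd(239, 241) = 1, so a unique solution mod 241 exists.
239⁻¹ ≡ 120 (mod 241).
y ≡ 120×221 ≡ 10 (mod 241).

10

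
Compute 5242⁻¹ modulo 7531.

Run the extended Euclidean algorithm:
7531 = 1×5242 + 2289
5242 = 2×2289 + 664
2289 = 3×664 + 297
664 = 2×297 + 70
297 = 4×70 + 17
70 = 4×17 + 2
17 = 8×2 + 1
2 = 2×1 + 0
gcd(5242, 7531) = 1, so the inverse exists.
Back-substitute for 1:
1 = 1×17 − 8×2
  = −8×70 + 33×17
  = 33×297 − 140×70
  = −140×664 + 313×297
  = 313×2289 − 1079×664
  = −1079×5242 + 2471×2289
  = 2471×7531 − 3550×5242
So 5242⁻¹ ≡ −3550 ≡ 3981 (mod 7531).

3981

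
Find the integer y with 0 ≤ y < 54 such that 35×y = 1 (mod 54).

17

Apply the Euclidean algorithm and back-substitute:
54 = 1*35 + 19
35 = 1*19 + 16
19 = 1*16 + 3
16 = 5*3 + 1
3 = 3*1 + 0
gcd(35, 54) = 1, so the inverse exists.
Bézout: 1 = −11*54 + 17*35.
So 35⁻¹ ≡ 17 (mod 54).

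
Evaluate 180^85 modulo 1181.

Using repeated squaring:
85 in binary is 1010101, i.e. 85 = 64 + 16 + 4 + 1.
180^1 ≡ 180 (mod 1181)
180^2 ≡ 180^2 = 32400 ≡ 513 (mod 1181)
180^4 ≡ 513^2 = 263169 ≡ 987 (mod 1181)
180^8 ≡ 987^2 = 974169 ≡ 1025 (mod 1181)
180^16 ≡ 1025^2 = 1050625 ≡ 716 (mod 1181)
180^32 ≡ 716^2 = 512656 ≡ 102 (mod 1181)
180^64 ≡ 102^2 = 10404 ≡ 956 (mod 1181)
180^85 = 180^64 × 180^16 × 180^4 × 180^1 ≡ 956 × 716 × 987 × 180 (mod 1181).
Accumulate the product:
956 × 716 = 684496 ≡ 697
697 × 987 = 687939 ≡ 597
597 × 180 = 107460 ≡ 1170

1170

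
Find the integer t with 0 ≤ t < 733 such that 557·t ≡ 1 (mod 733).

Apply the Euclidean algorithm and back-substitute:
733 = 1×557 + 176
557 = 3×176 + 29
176 = 6×29 + 2
29 = 14×2 + 1
2 = 2×1 + 0
gcd(557, 733) = 1, so the inverse exists.
Back-substitute for 1:
1 = 1×29 − 14×2
  = −14×176 + 85×29
  = 85×557 − 269×176
  = −269×733 + 354×557
So 557⁻¹ ≡ 354 (mod 733).

354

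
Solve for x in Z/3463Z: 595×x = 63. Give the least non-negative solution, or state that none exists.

489

gcd(595, 3463) = 1, so a unique solution mod 3463 exists.
595⁻¹ ≡ 1327 (mod 3463).
x ≡ 1327×63 ≡ 489 (mod 3463).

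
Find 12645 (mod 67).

49

12645 = 188*67 + 49, so 12645 ≡ 49 (mod 67).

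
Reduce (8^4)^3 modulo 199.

(8)^4 ≡ 116 (mod 199)
(116)^3 ≡ 139 (mod 199)

139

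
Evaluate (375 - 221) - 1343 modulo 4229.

3040

375 - 221 = 154
154 - 1343 = -1189 ≡ 3040 (mod 4229)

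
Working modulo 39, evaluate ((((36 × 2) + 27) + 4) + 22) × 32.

22

36 × 2 = 72 ≡ 33 (mod 39)
33 + 27 = 60 ≡ 21 (mod 39)
21 + 4 = 25
25 + 22 = 47 ≡ 8 (mod 39)
8 × 32 = 256 ≡ 22 (mod 39)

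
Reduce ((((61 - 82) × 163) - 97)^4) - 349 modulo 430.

61 - 82 = -21 ≡ 409 (mod 430)
409 × 163 = 66667 ≡ 17 (mod 430)
17 - 97 = -80 ≡ 350 (mod 430)
(350)^4 ≡ 350 (mod 430)
350 - 349 = 1

1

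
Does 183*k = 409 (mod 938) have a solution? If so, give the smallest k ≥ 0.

115

gcd(183, 938) = 1, so a unique solution mod 938 exists.
183⁻¹ ≡ 897 (mod 938).
k ≡ 897*409 ≡ 115 (mod 938).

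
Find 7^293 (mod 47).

293 in binary is 100100101, i.e. 293 = 256 + 32 + 4 + 1.
7^1 ≡ 7 (mod 47)
7^2 ≡ 7^2 = 49 ≡ 2 (mod 47)
7^4 ≡ 2^2 = 4 (mod 47)
7^8 ≡ 4^2 = 16 (mod 47)
7^16 ≡ 16^2 = 256 ≡ 21 (mod 47)
7^32 ≡ 21^2 = 441 ≡ 18 (mod 47)
7^64 ≡ 18^2 = 324 ≡ 42 (mod 47)
7^128 ≡ 42^2 = 1764 ≡ 25 (mod 47)
7^256 ≡ 25^2 = 625 ≡ 14 (mod 47)
7^293 = 7^256 * 7^32 * 7^4 * 7^1 ≡ 14 * 18 * 4 * 7 (mod 47).
Accumulate the product:
14 * 18 = 252 ≡ 17
17 * 4 = 68 ≡ 21
21 * 7 = 147 ≡ 6

6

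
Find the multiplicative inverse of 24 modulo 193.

Run the extended Euclidean algorithm:
193 = 8×24 + 1
24 = 24×1 + 0
gcd(24, 193) = 1, so the inverse exists.
Back-substitute for 1:
1 = 1×193 − 8×24
So 24⁻¹ ≡ −8 ≡ 185 (mod 193).

185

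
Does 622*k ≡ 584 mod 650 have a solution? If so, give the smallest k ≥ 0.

gcd(622, 650) = 2, and 2 | 584, so solutions exist.
Divide through by 2: 311*k ≡ 292 mod 325.
311⁻¹ ≡ 116 (mod 325).
k ≡ 116*292 ≡ 72 (mod 325).
The smallest non-negative solution is k = 72.

72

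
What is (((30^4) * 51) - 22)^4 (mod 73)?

(30)^4 ≡ 65 (mod 73)
65 * 51 = 3315 ≡ 30 (mod 73)
30 - 22 = 8
(8)^4 ≡ 8 (mod 73)

8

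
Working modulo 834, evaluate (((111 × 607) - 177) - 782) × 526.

442

111 × 607 = 67377 ≡ 657 (mod 834)
657 - 177 = 480
480 - 782 = -302 ≡ 532 (mod 834)
532 × 526 = 279832 ≡ 442 (mod 834)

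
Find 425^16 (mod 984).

Compute successive squares:
425^1 ≡ 425 (mod 984)
425^2 ≡ 425^2 = 180625 ≡ 553 (mod 984)
425^4 ≡ 553^2 = 305809 ≡ 769 (mod 984)
425^8 ≡ 769^2 = 591361 ≡ 961 (mod 984)
425^16 ≡ 961^2 = 923521 ≡ 529 (mod 984)
So 425^16 ≡ 529 (mod 984).

529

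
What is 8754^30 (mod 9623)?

7047

30 in binary is 11110, i.e. 30 = 16 + 8 + 4 + 2.
8754^1 ≡ 8754 (mod 9623)
8754^2 ≡ 8754^2 = 76632516 ≡ 4567 (mod 9623)
8754^4 ≡ 4567^2 = 20857489 ≡ 4448 (mod 9623)
8754^8 ≡ 4448^2 = 19784704 ≡ 9439 (mod 9623)
8754^16 ≡ 9439^2 = 89094721 ≡ 4987 (mod 9623)
8754^30 = 8754^16 * 8754^8 * 8754^4 * 8754^2 ≡ 4987 * 9439 * 4448 * 4567 (mod 9623).
Accumulate the product:
4987 * 9439 = 47072293 ≡ 6200
6200 * 4448 = 27577600 ≡ 7705
7705 * 4567 = 35188735 ≡ 7047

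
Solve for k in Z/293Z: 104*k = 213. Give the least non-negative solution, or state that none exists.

gcd(104, 293) = 1, so a unique solution mod 293 exists.
104⁻¹ ≡ 31 (mod 293).
k ≡ 31*213 ≡ 157 (mod 293).

157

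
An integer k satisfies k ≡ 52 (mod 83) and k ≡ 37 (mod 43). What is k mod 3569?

83⁻¹ mod 43: 83*14 ≡ 1 (mod 43), so 83⁻¹ ≡ 14.
k = 52 + 83*((37 − 52)*14 mod 43) = 52 + 83*5 = 467.

467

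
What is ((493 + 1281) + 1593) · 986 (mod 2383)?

343

493 + 1281 = 1774
1774 + 1593 = 3367 ≡ 984 (mod 2383)
984 · 986 = 970224 ≡ 343 (mod 2383)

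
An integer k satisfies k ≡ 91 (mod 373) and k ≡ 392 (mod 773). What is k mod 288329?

373⁻¹ mod 773: 373·458 ≡ 1 (mod 773), so 373⁻¹ ≡ 458.
k = 91 + 373·((392 − 91)·458 mod 773) = 91 + 373·264 = 98563.

98563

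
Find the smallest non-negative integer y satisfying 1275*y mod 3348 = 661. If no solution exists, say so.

gcd(1275, 3348) = 3, and 3 does not divide 661.
So the congruence has no solution.

no solution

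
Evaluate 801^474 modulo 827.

Using repeated squaring:
474 in binary is 111011010, i.e. 474 = 256 + 128 + 64 + 16 + 8 + 2.
801^1 ≡ 801 (mod 827)
801^2 ≡ 801^2 = 641601 ≡ 676 (mod 827)
801^4 ≡ 676^2 = 456976 ≡ 472 (mod 827)
801^8 ≡ 472^2 = 222784 ≡ 321 (mod 827)
801^16 ≡ 321^2 = 103041 ≡ 493 (mod 827)
801^32 ≡ 493^2 = 243049 ≡ 738 (mod 827)
801^64 ≡ 738^2 = 544644 ≡ 478 (mod 827)
801^128 ≡ 478^2 = 228484 ≡ 232 (mod 827)
801^256 ≡ 232^2 = 53824 ≡ 69 (mod 827)
801^474 = 801^256 × 801^128 × 801^64 × 801^16 × 801^8 × 801^2 ≡ 69 × 232 × 478 × 493 × 321 × 676 (mod 827).
Accumulate the product:
69 × 232 = 16008 ≡ 295
295 × 478 = 141010 ≡ 420
420 × 493 = 207060 ≡ 310
310 × 321 = 99510 ≡ 270
270 × 676 = 182520 ≡ 580

580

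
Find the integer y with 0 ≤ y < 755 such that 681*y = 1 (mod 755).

51

Run the extended Euclidean algorithm:
755 = 1*681 + 74
681 = 9*74 + 15
74 = 4*15 + 14
15 = 1*14 + 1
14 = 14*1 + 0
gcd(681, 755) = 1, so the inverse exists.
Back-substitute for 1:
1 = 1*15 − 1*14
  = −1*74 + 5*15
  = 5*681 − 46*74
  = −46*755 + 51*681
So 681⁻¹ ≡ 51 (mod 755).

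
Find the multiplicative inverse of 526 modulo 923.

830

Run the extended Euclidean algorithm:
923 = 1×526 + 397
526 = 1×397 + 129
397 = 3×129 + 10
129 = 12×10 + 9
10 = 1×9 + 1
9 = 9×1 + 0
gcd(526, 923) = 1, so the inverse exists.
Bézout: 1 = 53×923 − 93×526.
So 526⁻¹ ≡ −93 ≡ 830 (mod 923).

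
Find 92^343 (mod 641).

Compute successive squares:
343 in binary is 101010111, i.e. 343 = 256 + 64 + 16 + 4 + 2 + 1.
92^1 ≡ 92 (mod 641)
92^2 ≡ 92^2 = 8464 ≡ 131 (mod 641)
92^4 ≡ 131^2 = 17161 ≡ 495 (mod 641)
92^8 ≡ 495^2 = 245025 ≡ 163 (mod 641)
92^16 ≡ 163^2 = 26569 ≡ 288 (mod 641)
92^32 ≡ 288^2 = 82944 ≡ 255 (mod 641)
92^64 ≡ 255^2 = 65025 ≡ 284 (mod 641)
92^128 ≡ 284^2 = 80656 ≡ 531 (mod 641)
92^256 ≡ 531^2 = 281961 ≡ 562 (mod 641)
92^343 = 92^256 × 92^64 × 92^16 × 92^4 × 92^2 × 92^1 ≡ 562 × 284 × 288 × 495 × 131 × 92 (mod 641).
Accumulate the product:
562 × 284 = 159608 ≡ 640
640 × 288 = 184320 ≡ 353
353 × 495 = 174735 ≡ 383
383 × 131 = 50173 ≡ 175
175 × 92 = 16100 ≡ 75

75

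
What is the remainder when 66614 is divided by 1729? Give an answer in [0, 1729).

912

66614 = 38·1729 + 912, so 66614 ≡ 912 (mod 1729).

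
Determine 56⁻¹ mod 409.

168

Run the extended Euclidean algorithm:
409 = 7*56 + 17
56 = 3*17 + 5
17 = 3*5 + 2
5 = 2*2 + 1
2 = 2*1 + 0
gcd(56, 409) = 1, so the inverse exists.
Back-substitute for 1:
1 = 1*5 − 2*2
  = −2*17 + 7*5
  = 7*56 − 23*17
  = −23*409 + 168*56
So 56⁻¹ ≡ 168 (mod 409).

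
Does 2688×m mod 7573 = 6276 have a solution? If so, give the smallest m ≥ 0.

1118

gcd(2688, 7573) = 1, so a unique solution mod 7573 exists.
2688⁻¹ ≡ 910 (mod 7573).
m ≡ 910×6276 ≡ 1118 (mod 7573).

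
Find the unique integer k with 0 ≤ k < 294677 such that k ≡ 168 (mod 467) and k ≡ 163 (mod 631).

467⁻¹ mod 631: 467·227 ≡ 1 (mod 631), so 467⁻¹ ≡ 227.
k = 168 + 467·((163 − 168)·227 mod 631) = 168 + 467·127 = 59477.
Check: 59477 mod 467 = 168, 59477 mod 631 = 163. ✓

59477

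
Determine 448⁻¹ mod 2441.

1433

Run the extended Euclidean algorithm:
2441 = 5*448 + 201
448 = 2*201 + 46
201 = 4*46 + 17
46 = 2*17 + 12
17 = 1*12 + 5
12 = 2*5 + 2
5 = 2*2 + 1
2 = 2*1 + 0
gcd(448, 2441) = 1, so the inverse exists.
Bézout: 1 = 185*2441 − 1008*448.
So 448⁻¹ ≡ −1008 ≡ 1433 (mod 2441).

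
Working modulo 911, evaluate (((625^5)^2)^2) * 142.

735

(625)^5 ≡ 480 (mod 911)
(480)^2 ≡ 828 (mod 911)
(828)^2 ≡ 512 (mod 911)
512 * 142 = 72704 ≡ 735 (mod 911)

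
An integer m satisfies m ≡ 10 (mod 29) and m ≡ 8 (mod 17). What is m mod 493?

416

29⁻¹ mod 17: 29×10 ≡ 1 (mod 17), so 29⁻¹ ≡ 10.
m = 10 + 29×((8 − 10)×10 mod 17) = 10 + 29×14 = 416.
Check: 416 mod 29 = 10, 416 mod 17 = 8. ✓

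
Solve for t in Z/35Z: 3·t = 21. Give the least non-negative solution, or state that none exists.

7

gcd(3, 35) = 1, so a unique solution mod 35 exists.
3⁻¹ ≡ 12 (mod 35).
t ≡ 12·21 ≡ 7 (mod 35).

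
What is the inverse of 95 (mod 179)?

179 = 1*95 + 84
95 = 1*84 + 11
84 = 7*11 + 7
11 = 1*7 + 4
7 = 1*4 + 3
4 = 1*3 + 1
3 = 3*1 + 0
gcd(95, 179) = 1, so the inverse exists.
Back-substitute for 1:
1 = 1*4 − 1*3
  = −1*7 + 2*4
  = 2*11 − 3*7
  = −3*84 + 23*11
  = 23*95 − 26*84
  = −26*179 + 49*95
So 95⁻¹ ≡ 49 (mod 179).

49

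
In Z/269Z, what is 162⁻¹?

Apply the Euclidean algorithm and back-substitute:
269 = 1×162 + 107
162 = 1×107 + 55
107 = 1×55 + 52
55 = 1×52 + 3
52 = 17×3 + 1
3 = 3×1 + 0
gcd(162, 269) = 1, so the inverse exists.
Back-substitute for 1:
1 = 1×52 − 17×3
  = −17×55 + 18×52
  = 18×107 − 35×55
  = −35×162 + 53×107
  = 53×269 − 88×162
So 162⁻¹ ≡ −88 ≡ 181 (mod 269).

181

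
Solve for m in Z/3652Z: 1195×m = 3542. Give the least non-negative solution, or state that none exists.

gcd(1195, 3652) = 1, so a unique solution mod 3652 exists.
1195⁻¹ ≡ 327 (mod 3652).
m ≡ 327×3542 ≡ 550 (mod 3652).

550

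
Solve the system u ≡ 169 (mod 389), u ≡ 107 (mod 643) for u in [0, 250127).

389⁻¹ mod 643: 389*362 ≡ 1 (mod 643), so 389⁻¹ ≡ 362.
u = 169 + 389*((107 − 169)*362 mod 643) = 169 + 389*61 = 23898.

23898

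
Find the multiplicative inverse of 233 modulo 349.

3

By the extended Euclidean algorithm:
349 = 1×233 + 116
233 = 2×116 + 1
116 = 116×1 + 0
gcd(233, 349) = 1, so the inverse exists.
Back-substitute for 1:
1 = 1×233 − 2×116
  = −2×349 + 3×233
So 233⁻¹ ≡ 3 (mod 349).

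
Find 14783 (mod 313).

72

14783 = 47×313 + 72, so 14783 ≡ 72 (mod 313).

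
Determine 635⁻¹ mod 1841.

374

1841 = 2*635 + 571
635 = 1*571 + 64
571 = 8*64 + 59
64 = 1*59 + 5
59 = 11*5 + 4
5 = 1*4 + 1
4 = 4*1 + 0
gcd(635, 1841) = 1, so the inverse exists.
Bézout: 1 = −129*1841 + 374*635.
So 635⁻¹ ≡ 374 (mod 1841).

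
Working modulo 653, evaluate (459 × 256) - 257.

360

459 × 256 = 117504 ≡ 617 (mod 653)
617 - 257 = 360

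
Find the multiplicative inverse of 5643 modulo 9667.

5965

Run the extended Euclidean algorithm:
9667 = 1×5643 + 4024
5643 = 1×4024 + 1619
4024 = 2×1619 + 786
1619 = 2×786 + 47
786 = 16×47 + 34
47 = 1×34 + 13
34 = 2×13 + 8
13 = 1×8 + 5
8 = 1×5 + 3
5 = 1×3 + 2
3 = 1×2 + 1
2 = 2×1 + 0
gcd(5643, 9667) = 1, so the inverse exists.
Bézout: 1 = 2161×9667 − 3702×5643.
So 5643⁻¹ ≡ −3702 ≡ 5965 (mod 9667).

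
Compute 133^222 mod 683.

Using repeated squaring:
222 in binary is 11011110, i.e. 222 = 128 + 64 + 16 + 8 + 4 + 2.
133^1 ≡ 133 (mod 683)
133^2 ≡ 133^2 = 17689 ≡ 614 (mod 683)
133^4 ≡ 614^2 = 376996 ≡ 663 (mod 683)
133^8 ≡ 663^2 = 439569 ≡ 400 (mod 683)
133^16 ≡ 400^2 = 160000 ≡ 178 (mod 683)
133^32 ≡ 178^2 = 31684 ≡ 266 (mod 683)
133^64 ≡ 266^2 = 70756 ≡ 407 (mod 683)
133^128 ≡ 407^2 = 165649 ≡ 363 (mod 683)
133^222 = 133^128 × 133^64 × 133^16 × 133^8 × 133^4 × 133^2 ≡ 363 × 407 × 178 × 400 × 663 × 614 (mod 683).
Accumulate the product:
363 × 407 = 147741 ≡ 213
213 × 178 = 37914 ≡ 349
349 × 400 = 139600 ≡ 268
268 × 663 = 177684 ≡ 104
104 × 614 = 63856 ≡ 337

337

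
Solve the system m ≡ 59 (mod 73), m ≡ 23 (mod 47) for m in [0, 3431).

3125

73⁻¹ mod 47: 73*38 ≡ 1 (mod 47), so 73⁻¹ ≡ 38.
m = 59 + 73*((23 − 59)*38 mod 47) = 59 + 73*42 = 3125.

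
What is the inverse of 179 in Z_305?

259

305 = 1*179 + 126
179 = 1*126 + 53
126 = 2*53 + 20
53 = 2*20 + 13
20 = 1*13 + 7
13 = 1*7 + 6
7 = 1*6 + 1
6 = 6*1 + 0
gcd(179, 305) = 1, so the inverse exists.
Back-substitute for 1:
1 = 1*7 − 1*6
  = −1*13 + 2*7
  = 2*20 − 3*13
  = −3*53 + 8*20
  = 8*126 − 19*53
  = −19*179 + 27*126
  = 27*305 − 46*179
So 179⁻¹ ≡ −46 ≡ 259 (mod 305).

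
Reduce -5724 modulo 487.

-5724 = -12*487 + 120, so -5724 ≡ 120 (mod 487).

120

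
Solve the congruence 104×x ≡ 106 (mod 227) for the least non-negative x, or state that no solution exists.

180

gcd(104, 227) = 1, so a unique solution mod 227 exists.
104⁻¹ ≡ 203 (mod 227).
x ≡ 203×106 ≡ 180 (mod 227).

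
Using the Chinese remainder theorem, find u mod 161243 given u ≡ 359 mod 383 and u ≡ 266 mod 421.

30999

383⁻¹ mod 421: 383*144 ≡ 1 (mod 421), so 383⁻¹ ≡ 144.
u = 359 + 383*((266 − 359)*144 mod 421) = 359 + 383*80 = 30999.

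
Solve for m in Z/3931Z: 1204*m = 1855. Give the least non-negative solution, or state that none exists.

gcd(1204, 3931) = 1, so a unique solution mod 3931 exists.
1204⁻¹ ≡ 382 (mod 3931).
m ≡ 382*1855 ≡ 1030 (mod 3931).

1030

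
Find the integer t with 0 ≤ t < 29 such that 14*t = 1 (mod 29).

29 = 2*14 + 1
14 = 14*1 + 0
gcd(14, 29) = 1, so the inverse exists.
Back-substitute for 1:
1 = 1*29 − 2*14
So 14⁻¹ ≡ −2 ≡ 27 (mod 29).

27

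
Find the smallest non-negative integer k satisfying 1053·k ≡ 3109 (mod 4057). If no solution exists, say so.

gcd(1053, 4057) = 1, so a unique solution mod 4057 exists.
1053⁻¹ ≡ 1649 (mod 4057).
k ≡ 1649·3109 ≡ 2750 (mod 4057).

2750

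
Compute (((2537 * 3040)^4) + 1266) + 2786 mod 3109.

2537 * 3040 = 7712480 ≡ 2160 (mod 3109)
(2160)^4 ≡ 1438 (mod 3109)
1438 + 1266 = 2704
2704 + 2786 = 5490 ≡ 2381 (mod 3109)

2381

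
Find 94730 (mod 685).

94730 = 138*685 + 200, so 94730 ≡ 200 (mod 685).

200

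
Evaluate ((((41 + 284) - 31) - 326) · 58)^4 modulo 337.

18

41 + 284 = 325
325 - 31 = 294
294 - 326 = -32 ≡ 305 (mod 337)
305 · 58 = 17690 ≡ 166 (mod 337)
(166)^4 ≡ 18 (mod 337)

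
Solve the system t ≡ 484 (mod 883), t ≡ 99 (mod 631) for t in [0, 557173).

883⁻¹ mod 631: 883·313 ≡ 1 (mod 631), so 883⁻¹ ≡ 313.
t = 484 + 883·((99 − 484)·313 mod 631) = 484 + 883·16 = 14612.
Check: 14612 mod 883 = 484, 14612 mod 631 = 99. ✓

14612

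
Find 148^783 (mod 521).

783 in binary is 1100001111, i.e. 783 = 512 + 256 + 8 + 4 + 2 + 1.
148^1 ≡ 148 (mod 521)
148^2 ≡ 148^2 = 21904 ≡ 22 (mod 521)
148^4 ≡ 22^2 = 484 (mod 521)
148^8 ≡ 484^2 = 234256 ≡ 327 (mod 521)
148^16 ≡ 327^2 = 106929 ≡ 124 (mod 521)
148^32 ≡ 124^2 = 15376 ≡ 267 (mod 521)
148^64 ≡ 267^2 = 71289 ≡ 433 (mod 521)
148^128 ≡ 433^2 = 187489 ≡ 450 (mod 521)
148^256 ≡ 450^2 = 202500 ≡ 352 (mod 521)
148^512 ≡ 352^2 = 123904 ≡ 427 (mod 521)
148^783 = 148^512 * 148^256 * 148^8 * 148^4 * 148^2 * 148^1 ≡ 427 * 352 * 327 * 484 * 22 * 148 (mod 521).
Accumulate the product:
427 * 352 = 150304 ≡ 256
256 * 327 = 83712 ≡ 352
352 * 484 = 170368 ≡ 1
1 * 22 = 22
22 * 148 = 3256 ≡ 130

130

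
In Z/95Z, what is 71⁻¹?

91

Run the extended Euclidean algorithm:
95 = 1*71 + 24
71 = 2*24 + 23
24 = 1*23 + 1
23 = 23*1 + 0
gcd(71, 95) = 1, so the inverse exists.
Back-substitute for 1:
1 = 1*24 − 1*23
  = −1*71 + 3*24
  = 3*95 − 4*71
So 71⁻¹ ≡ −4 ≡ 91 (mod 95).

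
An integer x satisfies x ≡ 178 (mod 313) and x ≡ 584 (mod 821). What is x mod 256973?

313⁻¹ mod 821: 313·661 ≡ 1 (mod 821), so 313⁻¹ ≡ 661.
x = 178 + 313·((584 − 178)·661 mod 821) = 178 + 313·720 = 225538.
Check: 225538 mod 313 = 178, 225538 mod 821 = 584. ✓

225538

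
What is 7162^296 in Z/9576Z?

By square-and-multiply:
296 in binary is 100101000, i.e. 296 = 256 + 32 + 8.
7162^1 ≡ 7162 (mod 9576)
7162^2 ≡ 7162^2 = 51294244 ≡ 5188 (mod 9576)
7162^4 ≡ 5188^2 = 26915344 ≡ 6784 (mod 9576)
7162^8 ≡ 6784^2 = 46022656 ≡ 400 (mod 9576)
7162^16 ≡ 400^2 = 160000 ≡ 6784 (mod 9576)
7162^32 ≡ 6784^2 = 46022656 ≡ 400 (mod 9576)
7162^64 ≡ 400^2 = 160000 ≡ 6784 (mod 9576)
7162^128 ≡ 6784^2 = 46022656 ≡ 400 (mod 9576)
7162^256 ≡ 400^2 = 160000 ≡ 6784 (mod 9576)
7162^296 = 7162^256 · 7162^32 · 7162^8 ≡ 6784 · 400 · 400 (mod 9576).
Accumulate the product:
6784 · 400 = 2713600 ≡ 3592
3592 · 400 = 1436800 ≡ 400

400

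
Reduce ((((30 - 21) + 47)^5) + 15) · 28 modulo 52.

30 - 21 = 9
9 + 47 = 56 ≡ 4 (mod 52)
(4)^5 ≡ 36 (mod 52)
36 + 15 = 51
51 · 28 = 1428 ≡ 24 (mod 52)

24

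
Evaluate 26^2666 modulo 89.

80

2666 in binary is 101001101010, i.e. 2666 = 2048 + 512 + 64 + 32 + 8 + 2.
26^1 ≡ 26 (mod 89)
26^2 ≡ 26^2 = 676 ≡ 53 (mod 89)
26^4 ≡ 53^2 = 2809 ≡ 50 (mod 89)
26^8 ≡ 50^2 = 2500 ≡ 8 (mod 89)
26^16 ≡ 8^2 = 64 (mod 89)
26^32 ≡ 64^2 = 4096 ≡ 2 (mod 89)
26^64 ≡ 2^2 = 4 (mod 89)
26^128 ≡ 4^2 = 16 (mod 89)
26^256 ≡ 16^2 = 256 ≡ 78 (mod 89)
26^512 ≡ 78^2 = 6084 ≡ 32 (mod 89)
26^1024 ≡ 32^2 = 1024 ≡ 45 (mod 89)
26^2048 ≡ 45^2 = 2025 ≡ 67 (mod 89)
26^2666 = 26^2048 * 26^512 * 26^64 * 26^32 * 26^8 * 26^2 ≡ 67 * 32 * 4 * 2 * 8 * 53 (mod 89).
Accumulate the product:
67 * 32 = 2144 ≡ 8
8 * 4 = 32
32 * 2 = 64
64 * 8 = 512 ≡ 67
67 * 53 = 3551 ≡ 80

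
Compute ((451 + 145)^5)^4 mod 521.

237

451 + 145 = 596 ≡ 75 (mod 521)
(75)^5 ≡ 243 (mod 521)
(243)^4 ≡ 237 (mod 521)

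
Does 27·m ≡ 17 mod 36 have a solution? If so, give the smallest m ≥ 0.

gcd(27, 36) = 9, and 9 does not divide 17.
So the congruence has no solution.

no solution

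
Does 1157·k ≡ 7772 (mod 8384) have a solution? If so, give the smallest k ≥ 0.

7340

gcd(1157, 8384) = 1, so a unique solution mod 8384 exists.
1157⁻¹ ≡ 6413 (mod 8384).
k ≡ 6413·7772 ≡ 7340 (mod 8384).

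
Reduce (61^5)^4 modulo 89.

(61)^5 ≡ 7 (mod 89)
(7)^4 ≡ 87 (mod 89)

87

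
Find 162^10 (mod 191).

By square-and-multiply:
162^1 ≡ 162 (mod 191)
162^2 ≡ 162^2 = 26244 ≡ 77 (mod 191)
162^4 ≡ 77^2 = 5929 ≡ 8 (mod 191)
162^8 ≡ 8^2 = 64 (mod 191)
162^10 = 162^8 · 162^2 ≡ 64 · 77 (mod 191).
64 · 77 = 4928 ≡ 153 (mod 191).

153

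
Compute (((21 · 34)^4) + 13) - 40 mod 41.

21 · 34 = 714 ≡ 17 (mod 41)
(17)^4 ≡ 4 (mod 41)
4 + 13 = 17
17 - 40 = -23 ≡ 18 (mod 41)

18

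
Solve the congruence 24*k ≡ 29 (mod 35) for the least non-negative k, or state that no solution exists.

gcd(24, 35) = 1, so a unique solution mod 35 exists.
24⁻¹ ≡ 19 (mod 35).
k ≡ 19*29 ≡ 26 (mod 35).

26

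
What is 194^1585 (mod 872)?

664

Using repeated squaring:
194^1 ≡ 194 (mod 872)
194^2 ≡ 194^2 = 37636 ≡ 140 (mod 872)
194^4 ≡ 140^2 = 19600 ≡ 416 (mod 872)
194^8 ≡ 416^2 = 173056 ≡ 400 (mod 872)
194^16 ≡ 400^2 = 160000 ≡ 424 (mod 872)
194^32 ≡ 424^2 = 179776 ≡ 144 (mod 872)
194^64 ≡ 144^2 = 20736 ≡ 680 (mod 872)
194^128 ≡ 680^2 = 462400 ≡ 240 (mod 872)
194^256 ≡ 240^2 = 57600 ≡ 48 (mod 872)
194^512 ≡ 48^2 = 2304 ≡ 560 (mod 872)
194^1024 ≡ 560^2 = 313600 ≡ 552 (mod 872)
194^1585 = 194^1024 * 194^512 * 194^32 * 194^16 * 194^1 ≡ 552 * 560 * 144 * 424 * 194 (mod 872).
Accumulate the product:
552 * 560 = 309120 ≡ 432
432 * 144 = 62208 ≡ 296
296 * 424 = 125504 ≡ 808
808 * 194 = 156752 ≡ 664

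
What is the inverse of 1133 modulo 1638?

1385

1638 = 1*1133 + 505
1133 = 2*505 + 123
505 = 4*123 + 13
123 = 9*13 + 6
13 = 2*6 + 1
6 = 6*1 + 0
gcd(1133, 1638) = 1, so the inverse exists.
Bézout: 1 = 175*1638 − 253*1133.
So 1133⁻¹ ≡ −253 ≡ 1385 (mod 1638).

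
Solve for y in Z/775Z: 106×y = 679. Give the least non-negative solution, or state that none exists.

584

gcd(106, 775) = 1, so a unique solution mod 775 exists.
106⁻¹ ≡ 446 (mod 775).
y ≡ 446×679 ≡ 584 (mod 775).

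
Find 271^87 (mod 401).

87 in binary is 1010111, i.e. 87 = 64 + 16 + 4 + 2 + 1.
271^1 ≡ 271 (mod 401)
271^2 ≡ 271^2 = 73441 ≡ 58 (mod 401)
271^4 ≡ 58^2 = 3364 ≡ 156 (mod 401)
271^8 ≡ 156^2 = 24336 ≡ 276 (mod 401)
271^16 ≡ 276^2 = 76176 ≡ 387 (mod 401)
271^32 ≡ 387^2 = 149769 ≡ 196 (mod 401)
271^64 ≡ 196^2 = 38416 ≡ 321 (mod 401)
271^87 = 271^64 × 271^16 × 271^4 × 271^2 × 271^1 ≡ 321 × 387 × 156 × 58 × 271 (mod 401).
Accumulate the product:
321 × 387 = 124227 ≡ 318
318 × 156 = 49608 ≡ 285
285 × 58 = 16530 ≡ 89
89 × 271 = 24119 ≡ 59

59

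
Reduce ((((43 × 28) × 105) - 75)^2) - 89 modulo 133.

69

43 × 28 = 1204 ≡ 7 (mod 133)
7 × 105 = 735 ≡ 70 (mod 133)
70 - 75 = -5 ≡ 128 (mod 133)
(128)^2 ≡ 25 (mod 133)
25 - 89 = -64 ≡ 69 (mod 133)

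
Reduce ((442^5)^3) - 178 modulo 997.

(442)^5 ≡ 431 (mod 997)
(431)^3 ≡ 900 (mod 997)
900 - 178 = 722

722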